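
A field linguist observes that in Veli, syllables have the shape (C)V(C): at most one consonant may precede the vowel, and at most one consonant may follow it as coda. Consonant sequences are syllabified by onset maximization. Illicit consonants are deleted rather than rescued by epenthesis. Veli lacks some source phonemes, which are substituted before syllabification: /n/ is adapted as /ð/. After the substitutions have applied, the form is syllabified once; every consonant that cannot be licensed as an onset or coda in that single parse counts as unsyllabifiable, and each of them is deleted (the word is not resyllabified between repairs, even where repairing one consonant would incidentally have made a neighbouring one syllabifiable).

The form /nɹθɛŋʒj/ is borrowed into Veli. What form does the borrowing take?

θɛŋ

Substitution: /n/ → /ð/, giving /ðɹθɛŋʒj/.
Under (C)V(C), the unsyllabifiable consonants are /ð/, /ɹ/, /ʒ/, /j/ (at most one coda consonant is licensed; onsets are limited to one consonant).
Deletion applies to /ð/, /ɹ/, /ʒ/, /j/.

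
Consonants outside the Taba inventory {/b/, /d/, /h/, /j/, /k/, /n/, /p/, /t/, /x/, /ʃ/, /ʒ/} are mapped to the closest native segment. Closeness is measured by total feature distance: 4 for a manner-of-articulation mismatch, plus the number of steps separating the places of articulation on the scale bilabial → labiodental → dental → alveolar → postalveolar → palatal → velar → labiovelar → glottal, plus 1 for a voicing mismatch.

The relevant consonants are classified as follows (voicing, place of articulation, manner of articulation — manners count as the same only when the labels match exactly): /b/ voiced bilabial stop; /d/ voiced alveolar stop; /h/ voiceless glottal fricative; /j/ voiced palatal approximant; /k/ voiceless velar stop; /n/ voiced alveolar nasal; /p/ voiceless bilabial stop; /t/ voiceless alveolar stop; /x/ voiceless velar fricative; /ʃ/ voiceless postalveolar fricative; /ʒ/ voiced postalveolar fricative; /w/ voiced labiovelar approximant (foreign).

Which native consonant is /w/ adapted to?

j

/j/ is closest: same manner (approximant), place distance 2 (labiovelar→palatal), same voicing; total 2. Next closest is /h/ at distance 6.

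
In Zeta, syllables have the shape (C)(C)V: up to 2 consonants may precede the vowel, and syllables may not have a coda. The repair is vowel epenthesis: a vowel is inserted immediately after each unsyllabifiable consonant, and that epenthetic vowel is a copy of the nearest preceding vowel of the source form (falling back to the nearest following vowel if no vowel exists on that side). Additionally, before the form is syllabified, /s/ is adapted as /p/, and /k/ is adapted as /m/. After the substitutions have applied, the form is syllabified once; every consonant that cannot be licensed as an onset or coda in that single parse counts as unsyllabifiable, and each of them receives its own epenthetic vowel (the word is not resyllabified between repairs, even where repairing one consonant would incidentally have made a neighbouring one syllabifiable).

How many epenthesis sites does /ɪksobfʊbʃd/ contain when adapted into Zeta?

After substitution the input is /ɪmpobfʊbʃd/.
The unsyllabifiable consonants are /b/, /ʃ/, /d/; each receives one epenthetic vowel.

3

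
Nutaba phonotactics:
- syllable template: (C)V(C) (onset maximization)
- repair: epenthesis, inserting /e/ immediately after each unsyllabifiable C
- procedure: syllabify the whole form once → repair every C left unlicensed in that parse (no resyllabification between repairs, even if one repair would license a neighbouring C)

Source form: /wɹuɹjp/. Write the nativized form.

weɹuɹjepe

Syllabifying with onset maximization leaves /w/, /j/, /p/ stranded (at most one coda consonant is licensed; onsets are limited to one consonant).
Inserting the epenthetic vowel yields /w/ → /we/, /j/ → /je/, /p/ → /pe/.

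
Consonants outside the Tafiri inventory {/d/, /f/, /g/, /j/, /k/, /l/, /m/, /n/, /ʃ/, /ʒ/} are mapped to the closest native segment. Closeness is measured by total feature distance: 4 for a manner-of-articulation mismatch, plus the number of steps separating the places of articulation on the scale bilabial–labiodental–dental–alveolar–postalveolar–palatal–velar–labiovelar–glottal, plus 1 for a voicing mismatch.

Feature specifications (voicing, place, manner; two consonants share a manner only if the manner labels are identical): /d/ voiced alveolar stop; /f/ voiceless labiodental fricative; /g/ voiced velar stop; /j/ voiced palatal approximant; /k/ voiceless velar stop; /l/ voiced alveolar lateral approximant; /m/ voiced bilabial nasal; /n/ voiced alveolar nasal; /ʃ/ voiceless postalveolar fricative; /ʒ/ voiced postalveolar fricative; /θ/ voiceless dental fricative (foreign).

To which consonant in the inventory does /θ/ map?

/f/ is closest: same manner (fricative), place distance 1 (dental→labiodental), same voicing; total 1. Next closest is /ʃ/ at distance 2.

f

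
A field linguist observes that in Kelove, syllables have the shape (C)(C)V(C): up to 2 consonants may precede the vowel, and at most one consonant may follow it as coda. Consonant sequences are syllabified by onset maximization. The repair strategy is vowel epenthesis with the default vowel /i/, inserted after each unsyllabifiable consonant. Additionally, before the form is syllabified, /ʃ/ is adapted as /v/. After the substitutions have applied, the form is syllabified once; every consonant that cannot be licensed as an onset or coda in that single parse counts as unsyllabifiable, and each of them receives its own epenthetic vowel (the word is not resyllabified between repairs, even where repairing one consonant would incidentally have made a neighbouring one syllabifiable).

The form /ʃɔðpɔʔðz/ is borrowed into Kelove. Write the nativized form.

vɔðpɔʔðizi

Substitution: /ʃ/ → /v/, giving /vɔðpɔʔðz/.
Under (C)(C)V(C), the unsyllabifiable consonants are /ð/, /z/ (at most one coda consonant is licensed; onsets may contain at most 2 consonants).
Inserting the epenthetic vowel yields /ð/ → /ði/, /z/ → /zi/.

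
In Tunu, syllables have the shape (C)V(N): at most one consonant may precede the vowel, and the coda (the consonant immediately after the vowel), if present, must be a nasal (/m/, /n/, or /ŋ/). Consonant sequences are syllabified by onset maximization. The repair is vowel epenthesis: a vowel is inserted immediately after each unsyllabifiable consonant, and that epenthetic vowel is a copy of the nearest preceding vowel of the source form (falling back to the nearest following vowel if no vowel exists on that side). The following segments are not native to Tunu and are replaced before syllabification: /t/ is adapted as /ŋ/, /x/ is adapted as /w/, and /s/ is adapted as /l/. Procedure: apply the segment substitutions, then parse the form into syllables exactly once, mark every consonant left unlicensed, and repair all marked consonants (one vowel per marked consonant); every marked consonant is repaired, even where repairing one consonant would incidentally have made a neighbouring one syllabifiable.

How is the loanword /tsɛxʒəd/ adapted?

Substitution: /t/ → /ŋ/, /s/ → /l/, /x/ → /w/, giving /ŋlɛwʒəd/.
The consonants /ŋ/, /w/, /d/ cannot be parsed into a legal (C)V(N) syllable (only a nasal (/m/, /n/, or /ŋ/) is licensed in coda position; onsets are limited to one consonant).
Inserting the epenthetic vowel yields /ŋ/ → /ŋɛ/, /w/ → /wɛ/, /d/ → /də/.

ŋɛlɛwɛʒədə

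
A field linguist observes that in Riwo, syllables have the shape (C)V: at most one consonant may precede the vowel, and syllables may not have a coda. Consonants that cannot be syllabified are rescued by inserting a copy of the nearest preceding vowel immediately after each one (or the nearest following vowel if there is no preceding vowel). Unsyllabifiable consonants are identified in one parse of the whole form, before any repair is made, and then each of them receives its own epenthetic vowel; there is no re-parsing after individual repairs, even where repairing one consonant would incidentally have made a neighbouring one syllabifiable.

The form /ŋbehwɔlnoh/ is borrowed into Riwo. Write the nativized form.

ŋebehewɔlɔnoho

Under (C)V, the unsyllabifiable consonants are /ŋ/, /h/, /l/, /h/ (no codas are permitted; onsets are limited to one consonant).
Each unlicensed consonant becomes the onset of a new syllable: /ŋ/ → /ŋe/, /h/ → /he/, /l/ → /lɔ/, /h/ → /ho/.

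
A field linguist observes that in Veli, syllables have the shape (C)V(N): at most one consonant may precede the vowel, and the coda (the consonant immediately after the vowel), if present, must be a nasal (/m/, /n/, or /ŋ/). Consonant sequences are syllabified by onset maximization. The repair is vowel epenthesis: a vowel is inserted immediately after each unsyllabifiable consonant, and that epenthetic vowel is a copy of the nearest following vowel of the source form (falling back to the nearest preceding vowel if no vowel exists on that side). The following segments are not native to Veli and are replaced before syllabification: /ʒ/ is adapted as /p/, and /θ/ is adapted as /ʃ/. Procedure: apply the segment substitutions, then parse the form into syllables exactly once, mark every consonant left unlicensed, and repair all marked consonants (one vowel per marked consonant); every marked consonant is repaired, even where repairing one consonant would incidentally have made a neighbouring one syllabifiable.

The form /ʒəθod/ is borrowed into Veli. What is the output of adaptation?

pəʃodo

Substitution: /ʒ/ → /p/, /θ/ → /ʃ/, giving /pəʃod/.
The consonants /d/ cannot be parsed into a legal (C)V(N) syllable (only a nasal (/m/, /n/, or /ŋ/) is licensed in coda position; onsets are limited to one consonant).
Epenthesis after each stranded consonant: /d/ → /do/.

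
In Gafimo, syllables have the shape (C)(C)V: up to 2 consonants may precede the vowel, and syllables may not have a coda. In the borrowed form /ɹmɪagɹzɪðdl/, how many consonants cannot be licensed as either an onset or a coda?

4

Syllabifying with onset maximization leaves /g/, /ð/, /d/, /l/ stranded (no codas are permitted; onsets may contain at most 2 consonants).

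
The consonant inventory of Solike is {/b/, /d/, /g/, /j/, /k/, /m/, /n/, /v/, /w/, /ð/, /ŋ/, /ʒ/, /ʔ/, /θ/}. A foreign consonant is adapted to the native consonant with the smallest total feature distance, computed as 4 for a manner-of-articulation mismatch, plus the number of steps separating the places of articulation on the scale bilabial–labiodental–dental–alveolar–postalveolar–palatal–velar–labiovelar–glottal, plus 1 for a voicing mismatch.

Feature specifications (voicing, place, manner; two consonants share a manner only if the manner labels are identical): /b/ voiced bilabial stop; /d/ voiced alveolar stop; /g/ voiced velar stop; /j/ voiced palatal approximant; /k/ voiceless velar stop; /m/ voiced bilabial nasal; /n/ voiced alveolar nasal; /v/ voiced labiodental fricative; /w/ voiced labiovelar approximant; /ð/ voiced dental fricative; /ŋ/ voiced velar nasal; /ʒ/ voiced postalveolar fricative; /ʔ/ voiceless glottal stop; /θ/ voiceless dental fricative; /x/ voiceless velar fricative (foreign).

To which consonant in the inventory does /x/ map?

ʒ

/ʒ/ is closest: same manner (fricative), place distance 2 (velar→postalveolar), voicing differs (+1); total 3. Next closest is /k/ at distance 4.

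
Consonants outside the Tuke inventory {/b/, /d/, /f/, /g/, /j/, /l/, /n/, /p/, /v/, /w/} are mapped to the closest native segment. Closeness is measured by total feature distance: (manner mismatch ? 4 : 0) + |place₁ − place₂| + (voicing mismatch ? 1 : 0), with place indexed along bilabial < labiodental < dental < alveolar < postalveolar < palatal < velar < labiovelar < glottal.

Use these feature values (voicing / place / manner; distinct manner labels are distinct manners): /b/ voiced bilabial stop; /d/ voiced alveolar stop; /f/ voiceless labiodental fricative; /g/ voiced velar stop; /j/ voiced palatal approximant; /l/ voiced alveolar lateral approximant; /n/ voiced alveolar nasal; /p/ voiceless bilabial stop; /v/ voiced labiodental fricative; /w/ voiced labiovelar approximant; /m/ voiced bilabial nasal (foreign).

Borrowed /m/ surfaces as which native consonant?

/n/ is closest: same manner (nasal), place distance 3 (bilabial→alveolar), same voicing; total 3. Next closest is /b/ at distance 4.

n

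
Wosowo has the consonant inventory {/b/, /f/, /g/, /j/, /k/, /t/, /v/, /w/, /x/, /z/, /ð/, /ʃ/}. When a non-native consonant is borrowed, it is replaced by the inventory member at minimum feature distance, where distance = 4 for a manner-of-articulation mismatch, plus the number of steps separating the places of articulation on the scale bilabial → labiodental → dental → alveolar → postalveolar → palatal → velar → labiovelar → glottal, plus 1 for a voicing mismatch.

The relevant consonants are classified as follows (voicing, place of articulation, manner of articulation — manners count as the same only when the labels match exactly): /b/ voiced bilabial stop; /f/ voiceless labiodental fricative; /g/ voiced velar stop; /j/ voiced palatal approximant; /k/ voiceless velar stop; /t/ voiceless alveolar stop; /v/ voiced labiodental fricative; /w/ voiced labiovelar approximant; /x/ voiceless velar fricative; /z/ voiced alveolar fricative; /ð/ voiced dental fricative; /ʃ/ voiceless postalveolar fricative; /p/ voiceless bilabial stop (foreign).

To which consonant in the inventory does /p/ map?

b

/b/ is closest: same manner (stop), place distance 0 (bilabial→bilabial), voicing differs (+1); total 1. Next closest is /t/ at distance 3.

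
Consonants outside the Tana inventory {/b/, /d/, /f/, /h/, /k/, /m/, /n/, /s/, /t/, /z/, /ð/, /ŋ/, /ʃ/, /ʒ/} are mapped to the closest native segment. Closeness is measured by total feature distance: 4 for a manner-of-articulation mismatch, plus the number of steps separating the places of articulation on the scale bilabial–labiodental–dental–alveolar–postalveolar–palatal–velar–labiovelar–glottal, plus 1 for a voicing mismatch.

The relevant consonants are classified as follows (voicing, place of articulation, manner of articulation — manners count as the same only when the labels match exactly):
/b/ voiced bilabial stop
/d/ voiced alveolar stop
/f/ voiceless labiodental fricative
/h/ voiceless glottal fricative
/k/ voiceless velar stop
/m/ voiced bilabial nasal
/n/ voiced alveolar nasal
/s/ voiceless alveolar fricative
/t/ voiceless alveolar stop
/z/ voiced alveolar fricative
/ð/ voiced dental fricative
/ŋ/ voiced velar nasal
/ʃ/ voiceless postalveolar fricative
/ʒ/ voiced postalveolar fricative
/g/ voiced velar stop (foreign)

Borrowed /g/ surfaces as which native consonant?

k

/k/ is closest: same manner (stop), place distance 0 (velar→velar), voicing differs (+1); total 1. Next closest is /d/ at distance 3.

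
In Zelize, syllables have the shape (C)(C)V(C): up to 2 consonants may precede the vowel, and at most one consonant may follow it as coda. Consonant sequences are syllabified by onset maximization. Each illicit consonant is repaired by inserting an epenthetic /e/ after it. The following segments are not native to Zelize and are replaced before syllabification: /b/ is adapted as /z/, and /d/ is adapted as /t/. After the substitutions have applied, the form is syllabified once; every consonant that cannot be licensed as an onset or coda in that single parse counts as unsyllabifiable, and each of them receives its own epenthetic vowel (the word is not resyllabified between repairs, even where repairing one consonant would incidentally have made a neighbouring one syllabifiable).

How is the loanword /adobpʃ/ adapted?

atozpeʃe

Substitution: /d/ → /t/, /b/ → /z/, giving /atozpʃ/.
Under (C)(C)V(C), the unsyllabifiable consonants are /p/, /ʃ/ (at most one coda consonant is licensed; onsets may contain at most 2 consonants).
Inserting the epenthetic vowel yields /p/ → /pe/, /ʃ/ → /ʃe/.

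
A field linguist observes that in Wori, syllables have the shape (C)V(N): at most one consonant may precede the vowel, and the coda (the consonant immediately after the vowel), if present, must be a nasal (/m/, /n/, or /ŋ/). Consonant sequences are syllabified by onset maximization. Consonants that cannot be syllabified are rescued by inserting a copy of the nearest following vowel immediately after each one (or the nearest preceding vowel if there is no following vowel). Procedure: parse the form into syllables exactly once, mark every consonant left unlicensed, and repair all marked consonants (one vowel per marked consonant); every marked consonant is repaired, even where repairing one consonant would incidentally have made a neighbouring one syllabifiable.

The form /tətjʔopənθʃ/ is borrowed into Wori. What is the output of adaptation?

tətojoʔopənθəʃə

Syllabifying with onset maximization leaves /t/, /j/, /θ/, /ʃ/ stranded (only a nasal (/m/, /n/, or /ŋ/) is licensed in coda position; onsets are limited to one consonant).
Epenthesis after each stranded consonant: /t/ → /to/, /j/ → /jo/, /θ/ → /θə/, /ʃ/ → /ʃə/.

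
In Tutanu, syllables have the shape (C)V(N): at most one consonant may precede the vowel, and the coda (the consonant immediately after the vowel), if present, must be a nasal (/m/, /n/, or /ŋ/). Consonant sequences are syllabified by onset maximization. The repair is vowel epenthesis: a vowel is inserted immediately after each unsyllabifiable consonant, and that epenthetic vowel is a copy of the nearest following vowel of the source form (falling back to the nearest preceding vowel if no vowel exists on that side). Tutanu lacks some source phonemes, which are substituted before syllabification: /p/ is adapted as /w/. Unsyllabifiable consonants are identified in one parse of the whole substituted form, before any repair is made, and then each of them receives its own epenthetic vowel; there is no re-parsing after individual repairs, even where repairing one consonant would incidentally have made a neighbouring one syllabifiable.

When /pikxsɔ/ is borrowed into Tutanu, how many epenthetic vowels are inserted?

2

After substitution the input is /wikxsɔ/.
The unsyllabifiable consonants are /k/, /x/; each receives one epenthetic vowel.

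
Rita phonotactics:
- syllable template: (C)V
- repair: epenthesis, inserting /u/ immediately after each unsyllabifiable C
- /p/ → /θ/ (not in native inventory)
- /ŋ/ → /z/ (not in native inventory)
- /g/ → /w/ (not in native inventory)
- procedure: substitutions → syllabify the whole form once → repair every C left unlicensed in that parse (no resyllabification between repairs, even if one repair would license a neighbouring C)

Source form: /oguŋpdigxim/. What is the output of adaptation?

owuzuθudiwuximu

Substitution: /g/ → /w/, /ŋ/ → /z/, /p/ → /θ/, giving /owuzθdiwxim/.
The consonants /z/, /θ/, /w/, /m/ cannot be parsed into a legal (C)V syllable (no codas are permitted; onsets are limited to one consonant).
Inserting the epenthetic vowel yields /z/ → /zu/, /θ/ → /θu/, /w/ → /wu/, /m/ → /mu/.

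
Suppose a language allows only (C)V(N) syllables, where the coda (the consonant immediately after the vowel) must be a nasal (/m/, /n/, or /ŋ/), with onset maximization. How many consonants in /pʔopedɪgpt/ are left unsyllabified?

The consonants /p/, /g/, /p/, /t/ cannot be parsed into a legal (C)V(N) syllable (only a nasal (/m/, /n/, or /ŋ/) is licensed in coda position; onsets are limited to one consonant).

4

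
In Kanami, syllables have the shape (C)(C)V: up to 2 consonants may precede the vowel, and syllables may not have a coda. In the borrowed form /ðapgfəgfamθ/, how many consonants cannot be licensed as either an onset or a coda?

The consonants /p/, /m/, /θ/ cannot be parsed into a legal (C)(C)V syllable (no codas are permitted; onsets may contain at most 2 consonants).

3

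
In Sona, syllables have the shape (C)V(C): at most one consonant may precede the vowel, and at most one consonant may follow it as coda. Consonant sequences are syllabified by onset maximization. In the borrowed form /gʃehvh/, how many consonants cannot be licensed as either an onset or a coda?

3

Syllabifying with onset maximization leaves /g/, /v/, /h/ stranded (at most one coda consonant is licensed; onsets are limited to one consonant).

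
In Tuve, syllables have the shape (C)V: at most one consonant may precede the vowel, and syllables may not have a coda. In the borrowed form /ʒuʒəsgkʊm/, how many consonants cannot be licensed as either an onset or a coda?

3

Syllabifying with onset maximization leaves /s/, /g/, /m/ stranded (no codas are permitted; onsets are limited to one consonant).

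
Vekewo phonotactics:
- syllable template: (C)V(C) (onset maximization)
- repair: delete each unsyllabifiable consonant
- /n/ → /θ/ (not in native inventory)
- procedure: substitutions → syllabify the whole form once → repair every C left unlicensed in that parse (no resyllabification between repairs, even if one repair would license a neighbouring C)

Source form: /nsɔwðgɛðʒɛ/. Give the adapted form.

Substitution: /n/ → /θ/, giving /θsɔwðgɛðʒɛ/.
Syllabifying with onset maximization leaves /θ/, /ð/ stranded (at most one coda consonant is licensed; onsets are limited to one consonant).
Each unlicensed consonant is deleted: /θ/, /ð/.

sɔwgɛðʒɛ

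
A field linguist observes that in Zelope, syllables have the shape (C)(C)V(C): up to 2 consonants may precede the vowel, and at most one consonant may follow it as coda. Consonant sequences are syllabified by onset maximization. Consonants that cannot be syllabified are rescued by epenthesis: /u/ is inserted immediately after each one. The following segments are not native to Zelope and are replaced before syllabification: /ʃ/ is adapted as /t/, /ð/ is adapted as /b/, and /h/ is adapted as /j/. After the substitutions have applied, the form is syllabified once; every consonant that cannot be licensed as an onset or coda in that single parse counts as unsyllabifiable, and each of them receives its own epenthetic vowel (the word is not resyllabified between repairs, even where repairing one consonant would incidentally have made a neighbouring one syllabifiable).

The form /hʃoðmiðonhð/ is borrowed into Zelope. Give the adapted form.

Substitution: /h/ → /j/, /ʃ/ → /t/, /ð/ → /b/, giving /jtobmibonjb/.
Under (C)(C)V(C), the unsyllabifiable consonants are /j/, /b/ (at most one coda consonant is licensed; onsets may contain at most 2 consonants).
Inserting the epenthetic vowel yields /j/ → /ju/, /b/ → /bu/.

jtobmibonjubu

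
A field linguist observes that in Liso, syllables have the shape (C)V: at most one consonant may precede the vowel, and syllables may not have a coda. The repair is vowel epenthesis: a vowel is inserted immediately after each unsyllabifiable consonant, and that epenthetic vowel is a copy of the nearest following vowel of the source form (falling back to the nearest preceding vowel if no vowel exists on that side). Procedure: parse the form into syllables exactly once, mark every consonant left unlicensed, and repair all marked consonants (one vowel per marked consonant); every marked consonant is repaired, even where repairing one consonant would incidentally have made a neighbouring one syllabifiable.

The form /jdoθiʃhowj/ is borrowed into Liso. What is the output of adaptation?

Syllabifying with onset maximization leaves /j/, /ʃ/, /w/, /j/ stranded (no codas are permitted; onsets are limited to one consonant).
Each unlicensed consonant becomes the onset of a new syllable: /j/ → /jo/, /ʃ/ → /ʃo/, /w/ → /wo/, /j/ → /jo/.

jodoθiʃohowojo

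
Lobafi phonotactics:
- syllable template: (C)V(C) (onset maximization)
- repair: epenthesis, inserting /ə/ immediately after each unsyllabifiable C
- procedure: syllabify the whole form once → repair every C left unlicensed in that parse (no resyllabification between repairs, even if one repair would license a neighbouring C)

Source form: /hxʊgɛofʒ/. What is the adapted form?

həxʊgɛofʒə

Syllabifying with onset maximization leaves /h/, /ʒ/ stranded (at most one coda consonant is licensed; onsets are limited to one consonant).
Inserting the epenthetic vowel yields /h/ → /hə/, /ʒ/ → /ʒə/.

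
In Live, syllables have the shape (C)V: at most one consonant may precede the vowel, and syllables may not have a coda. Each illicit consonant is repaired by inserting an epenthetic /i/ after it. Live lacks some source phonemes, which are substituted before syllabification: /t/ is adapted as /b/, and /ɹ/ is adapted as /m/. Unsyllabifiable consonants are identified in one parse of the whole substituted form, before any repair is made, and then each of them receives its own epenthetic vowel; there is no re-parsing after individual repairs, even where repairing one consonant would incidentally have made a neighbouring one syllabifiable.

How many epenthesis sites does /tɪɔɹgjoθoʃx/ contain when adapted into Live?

After substitution the input is /bɪɔmgjoθoʃx/.
The unsyllabifiable consonants are /m/, /g/, /ʃ/, /x/; each receives one epenthetic vowel.

4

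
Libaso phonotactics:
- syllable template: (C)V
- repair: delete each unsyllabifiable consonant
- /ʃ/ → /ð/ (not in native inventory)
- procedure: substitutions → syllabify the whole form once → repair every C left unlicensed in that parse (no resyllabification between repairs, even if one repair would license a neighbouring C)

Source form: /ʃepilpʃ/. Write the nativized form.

Substitution: /ʃ/ → /ð/, giving /ðepilpð/.
The consonants /l/, /p/, /ð/ cannot be parsed into a legal (C)V syllable (no codas are permitted; onsets are limited to one consonant).
Each unlicensed consonant is deleted: /l/, /p/, /ð/.

ðepi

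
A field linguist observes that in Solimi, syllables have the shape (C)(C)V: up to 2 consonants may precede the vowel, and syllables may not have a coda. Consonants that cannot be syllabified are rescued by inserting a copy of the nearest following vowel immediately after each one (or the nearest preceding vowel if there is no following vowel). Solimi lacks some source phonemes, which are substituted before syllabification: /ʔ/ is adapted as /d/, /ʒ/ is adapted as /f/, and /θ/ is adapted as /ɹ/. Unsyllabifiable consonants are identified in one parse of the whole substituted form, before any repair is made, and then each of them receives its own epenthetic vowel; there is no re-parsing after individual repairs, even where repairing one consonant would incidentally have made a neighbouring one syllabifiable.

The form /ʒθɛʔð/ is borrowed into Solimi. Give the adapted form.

Substitution: /ʒ/ → /f/, /θ/ → /ɹ/, /ʔ/ → /d/, giving /fɹɛdð/.
The consonants /d/, /ð/ cannot be parsed into a legal (C)(C)V syllable (no codas are permitted; onsets may contain at most 2 consonants).
Each unlicensed consonant becomes the onset of a new syllable: /d/ → /dɛ/, /ð/ → /ðɛ/.

fɹɛdɛðɛ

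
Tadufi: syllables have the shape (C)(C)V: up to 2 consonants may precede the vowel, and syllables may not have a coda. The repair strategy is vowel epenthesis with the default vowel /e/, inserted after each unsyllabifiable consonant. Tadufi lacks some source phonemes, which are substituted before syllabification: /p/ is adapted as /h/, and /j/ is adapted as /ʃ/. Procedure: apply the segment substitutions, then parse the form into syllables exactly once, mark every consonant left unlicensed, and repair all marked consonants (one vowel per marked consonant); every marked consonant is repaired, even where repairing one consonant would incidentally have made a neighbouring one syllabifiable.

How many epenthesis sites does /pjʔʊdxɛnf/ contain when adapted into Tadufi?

3

After substitution the input is /hʃʔʊdxɛnf/.
The unsyllabifiable consonants are /h/, /n/, /f/; each receives one epenthetic vowel.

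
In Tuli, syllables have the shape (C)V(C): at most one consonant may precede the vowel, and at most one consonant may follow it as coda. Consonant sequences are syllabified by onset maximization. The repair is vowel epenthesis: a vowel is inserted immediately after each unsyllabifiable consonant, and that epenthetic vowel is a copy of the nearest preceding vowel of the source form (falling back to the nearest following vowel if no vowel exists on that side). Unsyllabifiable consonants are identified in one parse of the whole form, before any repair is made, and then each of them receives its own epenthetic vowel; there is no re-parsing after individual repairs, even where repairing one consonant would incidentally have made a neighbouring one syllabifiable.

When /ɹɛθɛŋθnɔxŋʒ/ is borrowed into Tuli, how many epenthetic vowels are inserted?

3

The unsyllabifiable consonants are /θ/, /ŋ/, /ʒ/; each receives one epenthetic vowel.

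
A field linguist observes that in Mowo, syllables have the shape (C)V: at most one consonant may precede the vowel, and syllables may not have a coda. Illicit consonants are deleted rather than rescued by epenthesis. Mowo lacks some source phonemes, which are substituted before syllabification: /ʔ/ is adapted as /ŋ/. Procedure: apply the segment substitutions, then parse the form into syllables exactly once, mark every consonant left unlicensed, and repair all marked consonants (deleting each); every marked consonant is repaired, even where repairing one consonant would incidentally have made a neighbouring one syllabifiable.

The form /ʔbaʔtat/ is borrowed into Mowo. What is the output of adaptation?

bata

Substitution: /ʔ/ → /ŋ/, giving /ŋbaŋtat/.
The consonants /ŋ/, /ŋ/, /t/ cannot be parsed into a legal (C)V syllable (no codas are permitted; onsets are limited to one consonant).
Deleting the stranded consonants removes /ŋ/, /ŋ/, /t/.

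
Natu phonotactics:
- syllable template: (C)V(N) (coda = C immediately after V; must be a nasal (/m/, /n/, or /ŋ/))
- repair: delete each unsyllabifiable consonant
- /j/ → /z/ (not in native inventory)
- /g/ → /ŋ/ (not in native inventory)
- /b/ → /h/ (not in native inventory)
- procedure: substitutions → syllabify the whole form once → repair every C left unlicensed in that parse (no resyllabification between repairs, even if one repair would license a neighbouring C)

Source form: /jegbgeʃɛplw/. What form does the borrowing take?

Substitution: /j/ → /z/, /g/ → /ŋ/, /b/ → /h/, giving /zeŋhŋeʃɛplw/.
Syllabifying with onset maximization leaves /h/, /p/, /l/, /w/ stranded (only a nasal (/m/, /n/, or /ŋ/) is licensed in coda position; onsets are limited to one consonant).
Deleting the stranded consonants removes /h/, /p/, /l/, /w/.

zeŋŋeʃɛ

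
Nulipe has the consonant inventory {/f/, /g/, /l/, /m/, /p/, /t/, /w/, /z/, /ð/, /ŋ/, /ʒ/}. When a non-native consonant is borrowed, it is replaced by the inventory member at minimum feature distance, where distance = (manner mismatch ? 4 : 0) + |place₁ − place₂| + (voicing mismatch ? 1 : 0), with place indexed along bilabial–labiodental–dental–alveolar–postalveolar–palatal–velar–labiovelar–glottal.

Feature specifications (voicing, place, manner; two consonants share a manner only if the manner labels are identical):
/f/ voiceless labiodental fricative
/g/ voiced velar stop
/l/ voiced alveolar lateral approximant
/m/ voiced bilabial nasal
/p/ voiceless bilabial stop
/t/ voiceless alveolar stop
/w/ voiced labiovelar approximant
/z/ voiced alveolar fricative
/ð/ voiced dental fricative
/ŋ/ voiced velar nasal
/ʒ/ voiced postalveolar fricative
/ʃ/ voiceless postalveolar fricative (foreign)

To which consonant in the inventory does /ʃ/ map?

/ʒ/ is closest: same manner (fricative), place distance 0 (postalveolar→postalveolar), voicing differs (+1); total 1. Next closest is /z/ at distance 2.

ʒ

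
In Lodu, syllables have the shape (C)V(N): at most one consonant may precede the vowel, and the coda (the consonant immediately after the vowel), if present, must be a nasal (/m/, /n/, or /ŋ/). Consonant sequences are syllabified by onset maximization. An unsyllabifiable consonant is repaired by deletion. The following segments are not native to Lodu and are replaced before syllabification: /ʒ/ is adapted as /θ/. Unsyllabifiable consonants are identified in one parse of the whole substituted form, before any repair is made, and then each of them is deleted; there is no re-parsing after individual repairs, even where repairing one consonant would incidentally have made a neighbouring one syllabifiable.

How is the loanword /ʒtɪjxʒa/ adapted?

Substitution: /ʒ/ → /θ/, giving /θtɪjxθa/.
Under (C)V(N), the unsyllabifiable consonants are /θ/, /j/, /x/ (only a nasal (/m/, /n/, or /ŋ/) is licensed in coda position; onsets are limited to one consonant).
Deletion applies to /θ/, /j/, /x/.

tɪθa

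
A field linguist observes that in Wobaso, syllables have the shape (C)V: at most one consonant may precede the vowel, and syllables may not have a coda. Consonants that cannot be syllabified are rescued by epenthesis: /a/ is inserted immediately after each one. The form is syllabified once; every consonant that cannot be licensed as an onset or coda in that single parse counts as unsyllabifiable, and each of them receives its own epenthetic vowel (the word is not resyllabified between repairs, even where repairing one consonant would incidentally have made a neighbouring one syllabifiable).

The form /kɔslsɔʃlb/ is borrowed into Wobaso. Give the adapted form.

Under (C)V, the unsyllabifiable consonants are /s/, /l/, /ʃ/, /l/, /b/ (no codas are permitted; onsets are limited to one consonant).
Inserting the epenthetic vowel yields /s/ → /sa/, /l/ → /la/, /ʃ/ → /ʃa/, /l/ → /la/, /b/ → /ba/.

kɔsalasɔʃalaba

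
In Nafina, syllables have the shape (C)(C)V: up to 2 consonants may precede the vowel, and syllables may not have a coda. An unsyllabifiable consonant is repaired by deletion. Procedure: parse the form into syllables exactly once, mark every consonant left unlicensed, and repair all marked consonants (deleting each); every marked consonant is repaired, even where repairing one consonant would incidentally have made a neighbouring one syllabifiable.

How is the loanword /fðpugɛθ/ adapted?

Syllabifying with onset maximization leaves /f/, /θ/ stranded (no codas are permitted; onsets may contain at most 2 consonants).
Each unlicensed consonant is deleted: /f/, /θ/.

ðpugɛ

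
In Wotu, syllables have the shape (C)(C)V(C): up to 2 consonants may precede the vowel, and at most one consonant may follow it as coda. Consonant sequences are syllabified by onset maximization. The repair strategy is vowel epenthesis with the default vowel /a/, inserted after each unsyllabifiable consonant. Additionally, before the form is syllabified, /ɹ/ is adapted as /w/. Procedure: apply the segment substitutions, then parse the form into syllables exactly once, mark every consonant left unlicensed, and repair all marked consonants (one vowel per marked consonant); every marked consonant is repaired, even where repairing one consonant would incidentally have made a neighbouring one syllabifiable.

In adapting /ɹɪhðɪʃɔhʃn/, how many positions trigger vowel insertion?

After substitution the input is /wɪhðɪʃɔhʃn/.
The unsyllabifiable consonants are /ʃ/, /n/; each receives one epenthetic vowel.

2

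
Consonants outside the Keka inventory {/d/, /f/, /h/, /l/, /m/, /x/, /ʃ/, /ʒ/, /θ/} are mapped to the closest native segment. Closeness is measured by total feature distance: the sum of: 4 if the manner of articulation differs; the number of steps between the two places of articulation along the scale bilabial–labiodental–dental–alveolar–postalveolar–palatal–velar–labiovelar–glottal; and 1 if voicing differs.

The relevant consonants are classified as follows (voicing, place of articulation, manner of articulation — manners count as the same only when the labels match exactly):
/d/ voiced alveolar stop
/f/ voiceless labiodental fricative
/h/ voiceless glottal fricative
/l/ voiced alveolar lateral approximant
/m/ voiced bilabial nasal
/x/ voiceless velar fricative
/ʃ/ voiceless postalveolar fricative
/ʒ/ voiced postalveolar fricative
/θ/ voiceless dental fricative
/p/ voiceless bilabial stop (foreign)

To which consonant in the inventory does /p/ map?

/d/ is closest: same manner (stop), place distance 3 (bilabial→alveolar), voicing differs (+1); total 4. Next closest is /f/ at distance 5.

d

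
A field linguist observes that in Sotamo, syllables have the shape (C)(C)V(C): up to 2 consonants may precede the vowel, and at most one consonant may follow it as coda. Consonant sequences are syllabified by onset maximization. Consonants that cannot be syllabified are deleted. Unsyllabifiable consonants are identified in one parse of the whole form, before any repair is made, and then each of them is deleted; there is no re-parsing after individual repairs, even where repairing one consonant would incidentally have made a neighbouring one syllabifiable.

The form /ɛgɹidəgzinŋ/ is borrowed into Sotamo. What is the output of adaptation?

ɛgɹidəgzin

Syllabifying with onset maximization leaves /ŋ/ stranded (at most one coda consonant is licensed; onsets may contain at most 2 consonants).
Each unlicensed consonant is deleted: /ŋ/.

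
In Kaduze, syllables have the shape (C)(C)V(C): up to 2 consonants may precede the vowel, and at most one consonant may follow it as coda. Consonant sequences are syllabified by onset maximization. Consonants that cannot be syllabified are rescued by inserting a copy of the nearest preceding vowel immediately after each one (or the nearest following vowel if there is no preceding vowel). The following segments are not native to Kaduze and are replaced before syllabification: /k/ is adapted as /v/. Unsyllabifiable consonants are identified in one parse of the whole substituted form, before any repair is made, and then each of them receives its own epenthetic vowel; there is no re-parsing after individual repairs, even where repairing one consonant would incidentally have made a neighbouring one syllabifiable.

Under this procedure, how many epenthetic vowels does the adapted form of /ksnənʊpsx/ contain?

3

After substitution the input is /vsnənʊpsx/.
The unsyllabifiable consonants are /v/, /s/, /x/; each receives one epenthetic vowel.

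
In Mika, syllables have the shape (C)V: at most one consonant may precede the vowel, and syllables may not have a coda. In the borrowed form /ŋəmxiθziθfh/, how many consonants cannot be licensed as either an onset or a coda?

5

Syllabifying with onset maximization leaves /m/, /θ/, /θ/, /f/, /h/ stranded (no codas are permitted; onsets are limited to one consonant).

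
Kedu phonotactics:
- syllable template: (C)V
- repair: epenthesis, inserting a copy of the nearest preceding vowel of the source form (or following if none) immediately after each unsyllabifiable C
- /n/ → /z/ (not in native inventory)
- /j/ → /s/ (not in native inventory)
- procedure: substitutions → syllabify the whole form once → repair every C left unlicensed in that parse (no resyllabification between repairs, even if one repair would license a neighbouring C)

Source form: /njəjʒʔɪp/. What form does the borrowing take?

zəsəsəʒəʔɪpɪ

Substitution: /n/ → /z/, /j/ → /s/, giving /zsəsʒʔɪp/.
Under (C)V, the unsyllabifiable consonants are /z/, /s/, /ʒ/, /p/ (no codas are permitted; onsets are limited to one consonant).
Epenthesis after each stranded consonant: /z/ → /zə/, /s/ → /sə/, /ʒ/ → /ʒə/, /p/ → /pɪ/.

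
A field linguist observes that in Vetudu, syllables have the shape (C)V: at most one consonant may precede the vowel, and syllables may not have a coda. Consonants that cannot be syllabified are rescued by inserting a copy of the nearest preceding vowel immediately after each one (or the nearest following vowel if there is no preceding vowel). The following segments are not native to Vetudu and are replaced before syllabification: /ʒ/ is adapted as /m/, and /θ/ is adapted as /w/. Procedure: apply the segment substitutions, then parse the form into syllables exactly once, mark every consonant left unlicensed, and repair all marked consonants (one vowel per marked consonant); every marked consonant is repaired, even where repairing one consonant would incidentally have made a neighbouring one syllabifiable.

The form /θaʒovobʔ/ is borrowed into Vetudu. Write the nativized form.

wamovoboʔo

Substitution: /θ/ → /w/, /ʒ/ → /m/, giving /wamovobʔ/.
Syllabifying with onset maximization leaves /b/, /ʔ/ stranded (no codas are permitted; onsets are limited to one consonant).
Inserting the epenthetic vowel yields /b/ → /bo/, /ʔ/ → /ʔo/.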